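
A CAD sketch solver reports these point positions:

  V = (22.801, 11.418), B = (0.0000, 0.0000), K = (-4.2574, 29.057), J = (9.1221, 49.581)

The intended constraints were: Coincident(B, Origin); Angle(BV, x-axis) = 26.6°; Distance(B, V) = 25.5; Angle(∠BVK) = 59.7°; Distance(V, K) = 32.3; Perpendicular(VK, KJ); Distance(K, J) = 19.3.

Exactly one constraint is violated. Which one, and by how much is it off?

Distance(K, J) = 19.3 — off by 5.20.

B = (0.00, 0.00) ✓; BV at 26.60° ✓; |BV| = 25.50 ✓; ∠BVK = 59.70° ✓; |VK| = 32.30 ✓; ∠(VK, KJ) = 90.00° ✓; |KJ| = 24.50 ✗.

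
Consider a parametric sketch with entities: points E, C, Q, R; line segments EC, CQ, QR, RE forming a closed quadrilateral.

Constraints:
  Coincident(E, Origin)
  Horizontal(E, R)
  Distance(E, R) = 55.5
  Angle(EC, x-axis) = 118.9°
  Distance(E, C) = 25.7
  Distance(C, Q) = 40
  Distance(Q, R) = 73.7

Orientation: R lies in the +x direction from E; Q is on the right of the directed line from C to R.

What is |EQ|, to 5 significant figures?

23.676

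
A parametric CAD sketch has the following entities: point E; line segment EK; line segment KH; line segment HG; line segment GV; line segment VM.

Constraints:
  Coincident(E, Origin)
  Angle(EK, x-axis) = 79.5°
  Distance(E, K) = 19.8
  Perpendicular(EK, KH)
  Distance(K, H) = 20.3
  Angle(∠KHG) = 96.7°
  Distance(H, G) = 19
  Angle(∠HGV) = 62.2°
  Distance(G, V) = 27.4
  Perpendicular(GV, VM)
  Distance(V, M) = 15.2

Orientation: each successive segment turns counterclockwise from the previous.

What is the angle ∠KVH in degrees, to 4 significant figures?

50.22°

∠KHG = 96.7° gives HG at -107.2° from the x-axis; with |HG| = 19.0, G = (-21.97, 5.018). ∠HGV = 62.2° gives GV at 10.60° from the x-axis; with |GV| = 27.4, V = (4.962, 10.06). Then cos ∠KVH = VK·VH / (|VK||VH|), giving 50.22°.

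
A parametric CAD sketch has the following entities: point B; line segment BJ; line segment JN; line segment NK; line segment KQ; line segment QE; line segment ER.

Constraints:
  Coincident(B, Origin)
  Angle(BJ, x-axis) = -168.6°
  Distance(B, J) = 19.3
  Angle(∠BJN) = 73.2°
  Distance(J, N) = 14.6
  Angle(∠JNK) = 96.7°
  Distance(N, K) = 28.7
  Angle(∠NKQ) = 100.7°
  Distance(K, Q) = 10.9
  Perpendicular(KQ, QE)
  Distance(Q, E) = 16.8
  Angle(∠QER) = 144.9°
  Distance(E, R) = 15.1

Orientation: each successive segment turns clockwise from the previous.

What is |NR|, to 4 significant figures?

7.606

B is at the origin; BJ runs at -168.6° with length 19.3, so J = (-18.92, -3.815). ∠BJN = 73.2° gives JN at 84.60° from the x-axis; with |JN| = 14.6, N = (-17.55, 10.72). ∠JNK = 96.7° gives NK at 1.300° from the x-axis; with |NK| = 28.7, K = (11.15, 11.37). ∠NKQ = 100.7° gives KQ at -78.00° from the x-axis; with |KQ| = 10.9, Q = (13.41, 0.7097). The perpendicularity gives QE at right angles to KQ, so QE runs at -168.0°; with |QE| = 16.8, E = (-3.019, -2.783). ∠QER = 144.9° gives ER at 156.9° from the x-axis; with |ER| = 15.1, R = (-16.91, 3.141). Then |NR| = |R − N| = 7.606.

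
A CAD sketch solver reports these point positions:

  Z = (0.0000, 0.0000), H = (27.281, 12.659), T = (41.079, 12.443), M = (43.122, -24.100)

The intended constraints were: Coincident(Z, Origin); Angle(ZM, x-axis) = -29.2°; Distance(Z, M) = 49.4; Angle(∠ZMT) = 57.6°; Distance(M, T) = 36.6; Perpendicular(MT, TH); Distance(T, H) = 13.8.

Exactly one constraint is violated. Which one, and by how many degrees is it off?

Perpendicular(MT, TH) — off by 4.10°.

Z = (0.00, 0.00) ✓; ZM at -29.20° ✓; |ZM| = 49.40 ✓; ∠ZMT = 57.60° ✓; |MT| = 36.60 ✓; ∠(MT, TH) = 85.90° ✗; |TH| = 13.80 ✓.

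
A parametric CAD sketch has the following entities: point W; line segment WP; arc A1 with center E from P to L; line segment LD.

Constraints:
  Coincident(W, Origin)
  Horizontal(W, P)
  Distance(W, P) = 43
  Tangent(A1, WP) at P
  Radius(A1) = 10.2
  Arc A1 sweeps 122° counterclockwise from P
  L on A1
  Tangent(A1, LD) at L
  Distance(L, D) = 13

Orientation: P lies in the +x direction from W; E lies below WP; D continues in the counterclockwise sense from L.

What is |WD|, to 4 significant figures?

49.09

W is at the origin; W and P share the same y with |WP| = 43.0 and P on the +x side, so P = (43.00, 0.000). Tangency of A1 to WP means the radius EP is perpendicular to WP, so E = P + (0, -10.2) = (43.00, -10.20). On A1, P sits at bearing 90° from E; a 122° counterclockwise sweep puts L at bearing 212°, so L = E + 10.2·(cos 212°, sin 212°) = (34.35, -15.61). Tangency of A1 to LD means the radius EL is perpendicular to LD, so LD runs along (−sin 212°, cos 212°); with |LD| = 13.0, D = (41.24, -26.63). Then |WD| = |D − W| = 49.09.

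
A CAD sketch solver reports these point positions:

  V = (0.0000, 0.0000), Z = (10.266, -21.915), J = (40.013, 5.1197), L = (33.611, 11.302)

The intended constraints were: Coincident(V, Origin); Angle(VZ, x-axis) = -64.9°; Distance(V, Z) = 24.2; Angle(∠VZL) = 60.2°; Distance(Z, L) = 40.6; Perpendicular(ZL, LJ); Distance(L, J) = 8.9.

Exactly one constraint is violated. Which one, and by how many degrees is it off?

Perpendicular(ZL, LJ) — off by 8.90°.

V = (0.00, 0.00) ✓; VZ at -64.90° ✓; |VZ| = 24.20 ✓; ∠VZL = 60.20° ✓; |ZL| = 40.60 ✓; ∠(ZL, LJ) = 98.90° ✗; |LJ| = 8.900 ✓.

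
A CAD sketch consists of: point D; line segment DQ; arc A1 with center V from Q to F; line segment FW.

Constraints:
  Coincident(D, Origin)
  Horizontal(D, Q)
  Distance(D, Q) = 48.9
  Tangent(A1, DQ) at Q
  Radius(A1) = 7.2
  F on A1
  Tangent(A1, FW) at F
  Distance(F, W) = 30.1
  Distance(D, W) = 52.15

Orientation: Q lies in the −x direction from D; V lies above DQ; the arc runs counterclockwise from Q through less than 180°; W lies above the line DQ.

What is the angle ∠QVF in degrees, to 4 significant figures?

82.21°

Checks: |VF| = 7.200 ✓; ∠(VF, FW) = 90.00° ✓; |FW| = 30.10 ✓; |DW| = 52.15 ✓.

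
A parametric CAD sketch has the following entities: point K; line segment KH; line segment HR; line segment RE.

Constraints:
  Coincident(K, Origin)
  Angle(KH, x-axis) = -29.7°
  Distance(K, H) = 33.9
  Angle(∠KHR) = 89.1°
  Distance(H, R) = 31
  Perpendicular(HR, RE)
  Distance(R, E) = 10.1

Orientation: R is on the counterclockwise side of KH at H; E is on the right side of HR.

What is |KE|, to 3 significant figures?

53.5

K is at the origin; KH runs at -29.7° with length 33.9, so H = 33.9·(cos -29.7°, sin -29.7°) = (29.4, -16.8). ∠KHR = 89.1°, so HR runs at -29.7° + (180° − 89.1°) = 61.2° from the x-axis; with |HR| = 31.0, R = H + 31.0·(cos 61.2°, sin 61.2°) = (44.4, 10.4). The perpendicularity gives RE at right angles to HR; with |RE| = 10.1 on the right of HR, E = R + 10.1·(0.876, -0.482) = (53.2, 5.50). Then |KE| = |E − K| = 53.5.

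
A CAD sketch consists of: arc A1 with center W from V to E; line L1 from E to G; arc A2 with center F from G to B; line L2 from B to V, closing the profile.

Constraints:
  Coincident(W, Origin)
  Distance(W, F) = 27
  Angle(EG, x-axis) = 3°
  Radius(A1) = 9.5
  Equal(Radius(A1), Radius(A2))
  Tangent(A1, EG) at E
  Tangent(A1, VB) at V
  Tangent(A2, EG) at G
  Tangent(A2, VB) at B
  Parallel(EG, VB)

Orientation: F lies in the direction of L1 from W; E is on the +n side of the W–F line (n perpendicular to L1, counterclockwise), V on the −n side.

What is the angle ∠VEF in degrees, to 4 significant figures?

70.62°

The slot axis is L1's direction at 3.0°, so u = (cos 3.0°, sin 3.0°) = (0.9986, 0.05234) and n = (−sin 3.0°, cos 3.0°) = (-0.05234, 0.9986). W is at the origin and F lies 27.0 along u from W, so F = 27.0·u = (26.96, 1.413). Tangency of A1 to both parallel lines with radius 9.5 puts E and V at W ± 9.5·n: E = (-0.4972, 9.487), V = (0.4972, -9.487). Then cos ∠VEF = EV·EF / (|EV||EF|), giving 70.62°.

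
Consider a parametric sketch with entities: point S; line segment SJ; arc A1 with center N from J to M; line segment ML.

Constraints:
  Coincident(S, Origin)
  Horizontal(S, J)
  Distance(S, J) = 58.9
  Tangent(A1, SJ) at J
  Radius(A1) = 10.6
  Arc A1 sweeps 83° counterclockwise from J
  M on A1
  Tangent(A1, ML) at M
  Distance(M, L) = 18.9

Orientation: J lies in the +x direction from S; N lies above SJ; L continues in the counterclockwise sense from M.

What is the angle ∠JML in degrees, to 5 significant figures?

138.50°

S is at the origin; S and J share the same y with |SJ| = 58.9 and J on the +x side, so J = (58.900, 0.0000). A1 meets SJ tangentially, so NJ is at right angles to SJ, so N = J + (0, 10.6) = (58.900, 10.600). On A1, J sits at bearing -90° from N; an 83° counterclockwise sweep puts M at bearing -7°, so M = N + 10.6·(cos -7°, sin -7°) = (69.421, 9.3082). Since A1 is tangent to ML there, NM ⟂ ML, so ML runs along (−sin -7°, cos -7°); with |ML| = 18.9, L = (71.724, 28.067). Then cos ∠JML = MJ·ML / (|MJ||ML|), giving 138.50°.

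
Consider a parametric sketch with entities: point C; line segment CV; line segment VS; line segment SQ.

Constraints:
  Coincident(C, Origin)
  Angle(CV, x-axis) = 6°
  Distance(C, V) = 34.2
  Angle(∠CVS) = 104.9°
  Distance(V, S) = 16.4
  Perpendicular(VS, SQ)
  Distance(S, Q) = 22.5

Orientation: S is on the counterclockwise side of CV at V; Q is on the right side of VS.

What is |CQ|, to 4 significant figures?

61.00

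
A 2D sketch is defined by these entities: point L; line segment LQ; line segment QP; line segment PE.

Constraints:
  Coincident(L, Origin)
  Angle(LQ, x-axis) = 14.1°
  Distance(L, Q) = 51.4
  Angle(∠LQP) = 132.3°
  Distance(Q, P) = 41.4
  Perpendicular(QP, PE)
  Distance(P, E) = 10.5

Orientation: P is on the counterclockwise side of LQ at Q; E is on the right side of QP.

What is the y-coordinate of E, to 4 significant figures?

44.05

L is at the origin; LQ runs at 14.1° with length 51.4, so Q = 51.4·(cos 14.1°, sin 14.1°) = (49.85, 12.52). ∠LQP = 132.3°, so QP runs at 14.1° + (180° − 132.3°) = 61.80° from the x-axis; with |QP| = 41.4, P = Q + 41.4·(cos 61.80°, sin 61.80°) = (69.42, 49.01). The perpendicularity gives PE at right angles to QP; with |PE| = 10.5 on the right of QP, E = P + 10.5·(0.8813, -0.4726) = (78.67, 44.05). So E.y = 44.05.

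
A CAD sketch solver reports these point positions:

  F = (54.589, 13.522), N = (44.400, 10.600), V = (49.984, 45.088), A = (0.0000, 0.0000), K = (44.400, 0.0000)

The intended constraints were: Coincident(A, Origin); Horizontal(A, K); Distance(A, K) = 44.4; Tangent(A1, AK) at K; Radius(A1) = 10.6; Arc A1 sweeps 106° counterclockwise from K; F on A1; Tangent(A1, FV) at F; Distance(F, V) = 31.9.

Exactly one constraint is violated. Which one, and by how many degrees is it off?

Tangent(A1, FV) at F — off by 7.70°.

A = (0.00, 0.00) ✓; A.y = 0.00, K.y = 0.00 ✓; |AK| = 44.40 ✓; ∠(NK, KA) = 90.00° ✓; |NK| = 10.60 ✓; bearing(N→F) − bearing(N→K) = 106.0° ✓; |NF| = 10.60 ✓; ∠(NF, FV) = 97.70° ✗; |FV| = 31.90 ✓.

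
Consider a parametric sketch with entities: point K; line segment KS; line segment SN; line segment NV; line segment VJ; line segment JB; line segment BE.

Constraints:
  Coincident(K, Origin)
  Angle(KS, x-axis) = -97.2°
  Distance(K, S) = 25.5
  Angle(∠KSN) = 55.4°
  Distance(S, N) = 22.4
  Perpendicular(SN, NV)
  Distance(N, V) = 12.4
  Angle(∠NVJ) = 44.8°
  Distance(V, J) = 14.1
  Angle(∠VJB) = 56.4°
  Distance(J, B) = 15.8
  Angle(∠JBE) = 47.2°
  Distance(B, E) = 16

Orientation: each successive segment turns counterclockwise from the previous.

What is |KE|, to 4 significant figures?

9.518

∠VJB = 56.4° gives JB at 16.20° from the x-axis; with |JB| = 15.8, B = (21.94, -13.03). ∠JBE = 47.2° gives BE at 149.0° from the x-axis; with |BE| = 16.0, E = (8.226, -4.788). Then |KE| = |E − K| = 9.518.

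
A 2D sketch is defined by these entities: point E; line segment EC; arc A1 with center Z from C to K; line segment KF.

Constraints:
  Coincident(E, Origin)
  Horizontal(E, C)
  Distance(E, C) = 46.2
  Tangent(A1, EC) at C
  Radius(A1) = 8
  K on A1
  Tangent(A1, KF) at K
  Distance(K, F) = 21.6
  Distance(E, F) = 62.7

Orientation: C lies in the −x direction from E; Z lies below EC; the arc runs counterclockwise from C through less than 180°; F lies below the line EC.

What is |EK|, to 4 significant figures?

54.70

Checks: |ZK| = 8.000 ✓; ∠(ZK, KF) = 90.00° ✓; |KF| = 21.60 ✓; |EF| = 62.70 ✓.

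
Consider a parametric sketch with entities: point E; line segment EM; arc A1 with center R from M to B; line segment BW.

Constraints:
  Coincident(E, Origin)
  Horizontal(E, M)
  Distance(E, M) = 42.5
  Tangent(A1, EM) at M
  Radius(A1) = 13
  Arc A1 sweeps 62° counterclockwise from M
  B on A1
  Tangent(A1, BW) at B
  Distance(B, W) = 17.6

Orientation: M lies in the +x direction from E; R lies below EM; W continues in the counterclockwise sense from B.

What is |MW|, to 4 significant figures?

29.89

On A1, M sits at bearing 90° from R; a 62° counterclockwise sweep puts B at bearing 152°, so B = R + 13.0·(cos 152°, sin 152°) = (31.02, -6.897). Tangency of A1 to BW means the radius RB is perpendicular to BW, so BW runs along (−sin 152°, cos 152°); with |BW| = 17.6, W = (22.76, -22.44). Then |MW| = |W − M| = 29.89.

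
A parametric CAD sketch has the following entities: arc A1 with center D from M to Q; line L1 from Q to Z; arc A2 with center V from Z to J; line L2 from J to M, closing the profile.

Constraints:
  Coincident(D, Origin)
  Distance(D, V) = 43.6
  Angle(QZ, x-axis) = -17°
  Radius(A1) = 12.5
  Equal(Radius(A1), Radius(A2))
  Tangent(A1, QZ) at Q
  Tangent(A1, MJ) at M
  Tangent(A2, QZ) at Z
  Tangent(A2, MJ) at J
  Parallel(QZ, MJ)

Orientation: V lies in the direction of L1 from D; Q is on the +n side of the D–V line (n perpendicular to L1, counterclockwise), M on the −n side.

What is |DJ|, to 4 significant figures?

45.36

The slot axis is L1's direction at -17.0°, so u = (cos -17.0°, sin -17.0°) = (0.9563, -0.2924) and n = (−sin -17.0°, cos -17.0°) = (0.2924, 0.9563). D is at the origin and V lies 43.6 along u from D, so V = 43.6·u = (41.69, -12.75). Tangency of A1 to both parallel lines with radius 12.5 puts Q and M at D ± 12.5·n: Q = (3.655, 11.95), M = (-3.655, -11.95). Equal radii place Z and J the same way about V: Z = V + 12.5·n = (45.35, -0.7936), J = V − 12.5·n = (38.04, -24.70). Then |DJ| = |J − D| = 45.36.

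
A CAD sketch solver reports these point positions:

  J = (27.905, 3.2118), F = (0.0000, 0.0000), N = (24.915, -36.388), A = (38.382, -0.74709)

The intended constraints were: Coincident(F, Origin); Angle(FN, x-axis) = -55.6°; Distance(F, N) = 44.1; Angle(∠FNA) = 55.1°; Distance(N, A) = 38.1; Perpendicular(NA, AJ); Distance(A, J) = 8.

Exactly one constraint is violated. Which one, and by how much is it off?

Distance(A, J) = 8 — off by 3.20.

F = (0.00, 0.00) ✓; FN at -55.60° ✓; |FN| = 44.10 ✓; ∠FNA = 55.10° ✓; |NA| = 38.10 ✓; ∠(NA, AJ) = 90.00° ✓; |AJ| = 11.20 ✗.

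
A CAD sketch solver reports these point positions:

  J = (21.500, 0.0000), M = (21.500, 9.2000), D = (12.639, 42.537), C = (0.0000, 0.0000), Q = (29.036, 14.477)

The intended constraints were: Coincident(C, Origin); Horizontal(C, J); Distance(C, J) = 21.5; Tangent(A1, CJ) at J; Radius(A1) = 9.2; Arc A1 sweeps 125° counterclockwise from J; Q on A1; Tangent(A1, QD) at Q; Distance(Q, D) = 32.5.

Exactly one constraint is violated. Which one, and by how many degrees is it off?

Tangent(A1, QD) at Q — off by 4.70°.

C = (0.00, 0.00) ✓; C.y = 0.00, J.y = 0.00 ✓; |CJ| = 21.50 ✓; ∠(MJ, JC) = 90.00° ✓; |MJ| = 9.200 ✓; bearing(M→Q) − bearing(M→J) = 125.0° ✓; |MQ| = 9.200 ✓; ∠(MQ, QD) = 94.70° ✗; |QD| = 32.50 ✓.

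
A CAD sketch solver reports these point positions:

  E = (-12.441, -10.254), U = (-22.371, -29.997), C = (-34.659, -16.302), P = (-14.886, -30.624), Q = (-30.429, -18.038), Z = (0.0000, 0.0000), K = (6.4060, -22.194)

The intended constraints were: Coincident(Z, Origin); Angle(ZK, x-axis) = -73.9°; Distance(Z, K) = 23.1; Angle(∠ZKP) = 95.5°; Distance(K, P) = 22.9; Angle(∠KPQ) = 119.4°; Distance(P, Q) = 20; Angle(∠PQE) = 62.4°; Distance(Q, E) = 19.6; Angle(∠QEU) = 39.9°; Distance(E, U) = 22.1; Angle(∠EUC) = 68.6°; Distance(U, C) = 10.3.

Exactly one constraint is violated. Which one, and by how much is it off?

Distance(U, C) = 10.3 — off by 8.10.

Z = (0.00, 0.00) ✓; ZK at -73.90° ✓; |ZK| = 23.10 ✓; ∠ZKP = 95.50° ✓; |KP| = 22.90 ✓; ∠KPQ = 119.4° ✓; |PQ| = 20.00 ✓; ∠PQE = 62.40° ✓; |QE| = 19.60 ✓; ∠QEU = 39.90° ✓; |EU| = 22.10 ✓; ∠EUC = 68.60° ✓; |UC| = 18.40 ✗.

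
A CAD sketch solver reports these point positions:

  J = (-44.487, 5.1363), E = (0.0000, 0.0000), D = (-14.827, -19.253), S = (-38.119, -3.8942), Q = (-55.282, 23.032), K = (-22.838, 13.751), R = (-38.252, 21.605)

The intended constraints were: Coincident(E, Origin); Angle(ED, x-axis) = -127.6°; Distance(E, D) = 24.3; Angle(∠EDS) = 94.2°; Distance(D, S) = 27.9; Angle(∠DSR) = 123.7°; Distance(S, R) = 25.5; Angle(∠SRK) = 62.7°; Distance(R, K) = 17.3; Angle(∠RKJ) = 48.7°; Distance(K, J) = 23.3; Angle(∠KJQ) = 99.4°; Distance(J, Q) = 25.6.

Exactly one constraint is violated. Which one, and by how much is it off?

Distance(J, Q) = 25.6 — off by 4.70.

E = (0.00, 0.00) ✓; ED at -127.6° ✓; |ED| = 24.30 ✓; ∠EDS = 94.20° ✓; |DS| = 27.90 ✓; ∠DSR = 123.7° ✓; |SR| = 25.50 ✓; ∠SRK = 62.70° ✓; |RK| = 17.30 ✓; ∠RKJ = 48.70° ✓; |KJ| = 23.30 ✓; ∠KJQ = 99.40° ✓; |JQ| = 20.90 ✗.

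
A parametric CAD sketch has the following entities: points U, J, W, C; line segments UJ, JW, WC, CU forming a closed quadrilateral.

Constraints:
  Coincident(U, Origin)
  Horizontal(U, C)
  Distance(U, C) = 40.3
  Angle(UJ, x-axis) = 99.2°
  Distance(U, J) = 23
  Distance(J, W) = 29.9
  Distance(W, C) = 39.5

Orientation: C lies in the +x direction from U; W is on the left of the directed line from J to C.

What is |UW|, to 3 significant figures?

42.6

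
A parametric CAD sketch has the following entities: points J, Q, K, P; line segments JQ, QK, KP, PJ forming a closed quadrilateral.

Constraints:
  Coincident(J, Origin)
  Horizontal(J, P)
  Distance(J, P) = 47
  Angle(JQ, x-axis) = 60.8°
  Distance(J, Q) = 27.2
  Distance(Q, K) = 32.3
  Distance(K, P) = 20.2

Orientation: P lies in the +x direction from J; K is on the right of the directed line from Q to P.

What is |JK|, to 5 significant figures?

27.993

Checks: |QK| = 32.30 ✓; |KP| = 20.20 ✓.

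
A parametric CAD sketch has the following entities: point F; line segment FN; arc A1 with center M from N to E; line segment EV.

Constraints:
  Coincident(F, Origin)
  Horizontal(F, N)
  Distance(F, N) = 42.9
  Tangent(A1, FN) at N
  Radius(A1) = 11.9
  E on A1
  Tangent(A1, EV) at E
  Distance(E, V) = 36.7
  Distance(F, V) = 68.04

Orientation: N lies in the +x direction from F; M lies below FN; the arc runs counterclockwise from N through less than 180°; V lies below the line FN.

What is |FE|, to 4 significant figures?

35.85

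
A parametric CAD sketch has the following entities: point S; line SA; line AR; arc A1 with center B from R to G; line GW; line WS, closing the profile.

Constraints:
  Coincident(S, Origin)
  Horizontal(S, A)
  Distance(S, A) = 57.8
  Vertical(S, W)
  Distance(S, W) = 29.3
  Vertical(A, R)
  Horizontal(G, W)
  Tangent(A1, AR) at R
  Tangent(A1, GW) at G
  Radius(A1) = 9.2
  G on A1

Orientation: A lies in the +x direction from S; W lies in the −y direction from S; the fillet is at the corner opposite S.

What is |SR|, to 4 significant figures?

61.20

S is at the origin; SA is horizontal with |SA| = 57.8 and A on the +x side, so A = (57.80, 0.000). S and W share the same x with |SW| = 29.3 and W on the −y side, so W = (0.000, -29.30). The virtual corner opposite S is at (57.80, -29.30). The tangent condition forces BR to be normal to AR and the tangent condition forces BG to be normal to GW, with radius 9.2, so the center B sits 9.2 in from both sides at B = (48.60, -20.10). That places the tangent points at R = (57.80, -20.10) on AR and G = (48.60, -29.30) on GW. Then |SR| = |R − S| = 61.20.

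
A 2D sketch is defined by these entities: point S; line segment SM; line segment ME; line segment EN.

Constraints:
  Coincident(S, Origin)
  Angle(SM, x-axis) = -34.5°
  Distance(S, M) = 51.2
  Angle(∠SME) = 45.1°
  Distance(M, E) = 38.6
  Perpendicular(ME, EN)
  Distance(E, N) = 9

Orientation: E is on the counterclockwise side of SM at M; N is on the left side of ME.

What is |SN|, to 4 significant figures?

27.38

S is at the origin; SM runs at -34.5° with length 51.2, so M = 51.2·(cos -34.5°, sin -34.5°) = (42.20, -29.00). ∠SME = 45.1°, so ME runs at -34.5° + (180° − 45.1°) = 100.4° from the x-axis; with |ME| = 38.6, E = M + 38.6·(cos 100.4°, sin 100.4°) = (35.23, 8.966). The perpendicularity gives EN at right angles to ME; with |EN| = 9.0 on the left of ME, N = E + 9.0·(-0.9836, -0.1805) = (26.38, 7.341). Then |SN| = |N − S| = 27.38.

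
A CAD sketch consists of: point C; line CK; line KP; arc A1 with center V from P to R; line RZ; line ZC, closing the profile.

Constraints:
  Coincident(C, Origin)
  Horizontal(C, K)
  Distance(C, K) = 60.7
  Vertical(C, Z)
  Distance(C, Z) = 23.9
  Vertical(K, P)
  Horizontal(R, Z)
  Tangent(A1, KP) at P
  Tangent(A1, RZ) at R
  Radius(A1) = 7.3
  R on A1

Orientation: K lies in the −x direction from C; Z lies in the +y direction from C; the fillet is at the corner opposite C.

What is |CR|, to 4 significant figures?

58.50

C is at the origin; C and K share the same y with |CK| = 60.7 and K on the −x side, so K = (-60.70, 0.000). C and Z share the same x with |CZ| = 23.9 and Z on the +y side, so Z = (0.000, 23.90). The virtual corner opposite C is at (-60.70, 23.90). A1 meets KP tangentially, so VP is at right angles to KP and the tangent condition forces VR to be normal to RZ, with radius 7.3, so the center V sits 7.3 in from both sides at V = (-53.40, 16.60). That places the tangent points at P = (-60.70, 16.60) on KP and R = (-53.40, 23.90) on RZ. Then |CR| = |R − C| = 58.50.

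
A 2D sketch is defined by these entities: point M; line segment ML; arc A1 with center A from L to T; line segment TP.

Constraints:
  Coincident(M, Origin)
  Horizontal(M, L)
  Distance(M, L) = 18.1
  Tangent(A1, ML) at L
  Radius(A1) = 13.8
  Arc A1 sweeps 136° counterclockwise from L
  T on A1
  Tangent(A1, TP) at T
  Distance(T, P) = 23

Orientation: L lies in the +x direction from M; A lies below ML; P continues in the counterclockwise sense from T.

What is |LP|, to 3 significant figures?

40.3

On A1, L sits at bearing 90° from A; a 136° counterclockwise sweep puts T at bearing 226°, so T = A + 13.8·(cos 226°, sin 226°) = (8.51, -23.7). Since A1 is tangent to TP there, AT ⟂ TP, so TP runs along (−sin 226°, cos 226°); with |TP| = 23.0, P = (25.1, -39.7). Then |LP| = |P − L| = 40.3.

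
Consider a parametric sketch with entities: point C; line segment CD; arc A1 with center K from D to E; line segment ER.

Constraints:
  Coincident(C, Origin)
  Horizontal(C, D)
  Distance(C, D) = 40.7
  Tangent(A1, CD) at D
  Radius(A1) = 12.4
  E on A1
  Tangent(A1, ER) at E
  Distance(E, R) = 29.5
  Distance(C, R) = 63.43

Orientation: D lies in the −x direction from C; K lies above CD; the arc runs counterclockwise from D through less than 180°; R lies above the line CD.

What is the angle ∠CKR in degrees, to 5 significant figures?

115.89°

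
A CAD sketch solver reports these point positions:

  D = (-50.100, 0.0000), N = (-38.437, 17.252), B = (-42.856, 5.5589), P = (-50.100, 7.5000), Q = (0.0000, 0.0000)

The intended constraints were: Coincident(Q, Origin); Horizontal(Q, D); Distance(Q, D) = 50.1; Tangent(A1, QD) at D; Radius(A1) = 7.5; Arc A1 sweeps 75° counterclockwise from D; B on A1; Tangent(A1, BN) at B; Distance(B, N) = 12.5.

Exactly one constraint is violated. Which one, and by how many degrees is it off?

Tangent(A1, BN) at B — off by 5.70°.

Q = (0.00, 0.00) ✓; Q.y = 0.00, D.y = 0.00 ✓; |QD| = 50.10 ✓; ∠(PD, DQ) = 90.00° ✓; |PD| = 7.500 ✓; bearing(P→B) − bearing(P→D) = 75.00° ✓; |PB| = 7.500 ✓; ∠(PB, BN) = 95.70° ✗; |BN| = 12.50 ✓.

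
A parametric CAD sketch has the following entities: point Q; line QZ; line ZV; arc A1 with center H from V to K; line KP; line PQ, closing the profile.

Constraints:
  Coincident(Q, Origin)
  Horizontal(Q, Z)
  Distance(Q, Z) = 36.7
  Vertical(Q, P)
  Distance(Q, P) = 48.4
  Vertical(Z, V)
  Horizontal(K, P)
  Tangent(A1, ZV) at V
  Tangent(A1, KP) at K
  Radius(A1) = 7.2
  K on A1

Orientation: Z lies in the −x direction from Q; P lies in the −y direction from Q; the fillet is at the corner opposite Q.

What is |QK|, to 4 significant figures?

56.68

Q is at the origin; QZ is horizontal with |QZ| = 36.7 and Z on the −x side, so Z = (-36.70, 0.000). Q and P share the same x with |QP| = 48.4 and P on the −y side, so P = (0.000, -48.40). The virtual corner opposite Q is at (-36.70, -48.40). The tangent condition forces HV to be normal to ZV and A1 meets KP tangentially, so HK is at right angles to KP, with radius 7.2, so the center H sits 7.2 in from both sides at H = (-29.50, -41.20). That places the tangent points at V = (-36.70, -41.20) on ZV and K = (-29.50, -48.40) on KP. Then |QK| = |K − Q| = 56.68.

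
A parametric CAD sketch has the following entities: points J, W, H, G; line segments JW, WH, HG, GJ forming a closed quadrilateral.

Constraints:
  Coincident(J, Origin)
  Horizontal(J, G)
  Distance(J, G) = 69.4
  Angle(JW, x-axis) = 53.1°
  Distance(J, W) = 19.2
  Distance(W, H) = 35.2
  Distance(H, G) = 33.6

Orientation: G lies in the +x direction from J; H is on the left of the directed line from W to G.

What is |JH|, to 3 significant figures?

51.5

J is at the origin; J and G share the same y with |JG| = 69.4 and G in +x, so G = (69.4, 0). JW runs at 53.1° with |JW| = 19.2, so W = (11.5, 15.4). H is determined by |WH| = 35.2 and |HG| = 33.6 together: it lies at the intersection of circle(W, 35.2) and circle(G, 33.6). With |WG| = 59.9, the foot of the radical line on WG is 30.9 from W and the perpendicular offset is √(35.2² − 30.9²) = 16.9. Taking the left-of-WG solution: H = (45.7, 23.8).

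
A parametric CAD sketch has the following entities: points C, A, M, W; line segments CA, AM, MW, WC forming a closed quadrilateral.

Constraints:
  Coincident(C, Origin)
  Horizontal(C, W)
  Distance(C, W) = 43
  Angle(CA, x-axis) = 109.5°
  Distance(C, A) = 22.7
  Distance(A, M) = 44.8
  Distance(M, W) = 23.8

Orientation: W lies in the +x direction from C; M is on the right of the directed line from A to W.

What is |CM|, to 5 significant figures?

25.358

Checks: |AM| = 44.80 ✓; |MW| = 23.80 ✓.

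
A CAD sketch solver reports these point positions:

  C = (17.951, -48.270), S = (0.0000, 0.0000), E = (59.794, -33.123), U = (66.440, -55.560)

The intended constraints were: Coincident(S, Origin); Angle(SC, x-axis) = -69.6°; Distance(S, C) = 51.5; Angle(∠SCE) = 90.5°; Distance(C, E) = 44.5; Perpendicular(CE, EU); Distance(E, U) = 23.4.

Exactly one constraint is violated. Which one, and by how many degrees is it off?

Perpendicular(CE, EU) — off by 3.40°.

S = (0.00, 0.00) ✓; SC at -69.60° ✓; |SC| = 51.50 ✓; ∠SCE = 90.50° ✓; |CE| = 44.50 ✓; ∠(CE, EU) = 93.40° ✗; |EU| = 23.40 ✓.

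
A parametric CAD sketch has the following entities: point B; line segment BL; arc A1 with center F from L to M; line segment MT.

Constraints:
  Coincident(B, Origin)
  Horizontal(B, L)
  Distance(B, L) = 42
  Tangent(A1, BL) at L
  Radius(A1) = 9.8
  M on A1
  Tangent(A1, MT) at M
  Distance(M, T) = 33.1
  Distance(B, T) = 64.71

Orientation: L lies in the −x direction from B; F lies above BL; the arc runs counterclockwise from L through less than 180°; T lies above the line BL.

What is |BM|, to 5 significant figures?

36.033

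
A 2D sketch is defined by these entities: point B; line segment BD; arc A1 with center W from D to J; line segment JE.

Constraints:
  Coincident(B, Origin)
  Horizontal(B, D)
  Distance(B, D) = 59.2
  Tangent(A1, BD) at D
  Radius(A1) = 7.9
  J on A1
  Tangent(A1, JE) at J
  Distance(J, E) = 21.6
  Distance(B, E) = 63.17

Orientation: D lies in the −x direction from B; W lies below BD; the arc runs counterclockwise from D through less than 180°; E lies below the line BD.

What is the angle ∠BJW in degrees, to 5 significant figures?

19.732°

B is at the origin; BD is horizontal with |BD| = 59.2 and D on the −x side, so D = (-59.200, 0.0000). Since A1 is tangent to BD there, WD ⟂ BD, so W = D + (0, -7.9) = (-59.200, -7.9000). Since WJ ⟂ JE (tangency), |WE| = √(7.9² + 21.6²) = 22.999 regardless of where J sits on A1. So E lies on both circle(B, 63.17) and circle(W, 22.999); the below-BD intersection is E = (-55.284, -30.564). J is the foot of the tangent from E: J = (-66.049, -11.837).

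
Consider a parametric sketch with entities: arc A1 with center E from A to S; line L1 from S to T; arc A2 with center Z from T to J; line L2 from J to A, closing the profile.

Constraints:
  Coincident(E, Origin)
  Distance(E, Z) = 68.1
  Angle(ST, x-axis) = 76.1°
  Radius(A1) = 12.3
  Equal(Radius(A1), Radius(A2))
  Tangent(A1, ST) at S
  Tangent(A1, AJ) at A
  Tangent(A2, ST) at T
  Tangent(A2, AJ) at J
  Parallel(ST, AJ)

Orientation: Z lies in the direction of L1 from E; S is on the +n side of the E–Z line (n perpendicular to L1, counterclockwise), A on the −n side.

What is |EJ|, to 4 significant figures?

69.20

The slot axis is L1's direction at 76.1°, so u = (cos 76.1°, sin 76.1°) = (0.2402, 0.9707) and n = (−sin 76.1°, cos 76.1°) = (-0.9707, 0.2402). E is at the origin and Z lies 68.1 along u from E, so Z = 68.1·u = (16.36, 66.11). Tangency of A1 to both parallel lines with radius 12.3 puts S and A at E ± 12.3·n: S = (-11.94, 2.955), A = (11.94, -2.955). Equal radii place T and J the same way about Z: T = Z + 12.3·n = (4.420, 69.06), J = Z − 12.3·n = (28.30, 63.15). Then |EJ| = |J − E| = 69.20.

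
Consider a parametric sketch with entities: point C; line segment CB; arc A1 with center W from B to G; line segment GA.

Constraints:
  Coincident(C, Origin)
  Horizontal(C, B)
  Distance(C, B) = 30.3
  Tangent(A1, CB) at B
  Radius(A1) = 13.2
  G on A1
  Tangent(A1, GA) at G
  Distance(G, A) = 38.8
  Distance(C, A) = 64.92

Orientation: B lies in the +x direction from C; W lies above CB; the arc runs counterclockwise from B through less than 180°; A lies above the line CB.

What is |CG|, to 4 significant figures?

45.99

Checks: ∠(WB, BC) = 90.00° ✓; |WB| = 13.20 ✓; |WG| = 13.20 ✓; ∠(WG, GA) = 90.00° ✓; |GA| = 38.80 ✓; |CA| = 64.92 ✓.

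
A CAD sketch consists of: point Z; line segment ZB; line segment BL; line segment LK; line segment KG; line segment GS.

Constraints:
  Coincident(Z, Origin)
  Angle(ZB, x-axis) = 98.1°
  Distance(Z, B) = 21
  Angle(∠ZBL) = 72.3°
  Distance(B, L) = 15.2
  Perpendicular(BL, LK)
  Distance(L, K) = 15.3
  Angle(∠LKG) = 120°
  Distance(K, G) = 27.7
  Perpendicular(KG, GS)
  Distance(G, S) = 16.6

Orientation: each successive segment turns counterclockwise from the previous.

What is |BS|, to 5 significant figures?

22.590

Z is at the origin; ZB runs at 98.1° with length 21.0, so B = (-2.9589, 20.790). ∠ZBL = 72.3° gives BL at -154.20° from the x-axis; with |BL| = 15.2, L = (-16.644, 14.175). BL ⟂ LK, so LK runs at -64.200°; with |LK| = 15.3, K = (-9.9847, 0.40011). ∠LKG = 120.0° gives KG at -4.2000° from the x-axis; with |KG| = 27.7, G = (17.641, -1.6286). KG is perpendicular to GS, so GS runs at 85.800°; with |GS| = 16.6, S = (18.857, 14.927). Then |BS| = |S − B| = 22.590.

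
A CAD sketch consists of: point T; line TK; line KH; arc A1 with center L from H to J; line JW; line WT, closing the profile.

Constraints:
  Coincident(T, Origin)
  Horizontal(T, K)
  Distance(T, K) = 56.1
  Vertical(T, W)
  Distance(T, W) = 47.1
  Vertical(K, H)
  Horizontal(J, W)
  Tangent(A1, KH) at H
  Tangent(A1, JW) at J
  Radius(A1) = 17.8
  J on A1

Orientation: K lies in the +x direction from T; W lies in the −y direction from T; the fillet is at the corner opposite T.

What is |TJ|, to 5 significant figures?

60.707

The virtual corner opposite T is at (56.100, -47.100). Tangency of A1 to KH means the radius LH is perpendicular to KH and since A1 is tangent to JW there, LJ ⟂ JW, with radius 17.8, so the center L sits 17.8 in from both sides at L = (38.300, -29.300). That places the tangent points at H = (56.100, -29.300) on KH and J = (38.300, -47.100) on JW. Then |TJ| = |J − T| = 60.707.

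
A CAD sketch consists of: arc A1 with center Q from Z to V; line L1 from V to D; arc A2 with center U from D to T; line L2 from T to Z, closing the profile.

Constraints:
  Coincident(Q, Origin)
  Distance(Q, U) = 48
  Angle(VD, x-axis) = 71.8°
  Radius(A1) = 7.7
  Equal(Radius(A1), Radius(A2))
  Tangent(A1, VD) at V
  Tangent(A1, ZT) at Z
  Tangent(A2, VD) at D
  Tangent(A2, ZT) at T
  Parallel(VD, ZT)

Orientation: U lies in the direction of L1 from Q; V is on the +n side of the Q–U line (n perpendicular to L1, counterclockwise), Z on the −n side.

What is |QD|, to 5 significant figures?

48.614

Tangency of A1 to both parallel lines with radius 7.7 puts V and Z at Q ± 7.7·n: V = (-7.3148, 2.4050), Z = (7.3148, -2.4050). Equal radii place D and T the same way about U: D = U + 7.7·n = (7.6773, 48.004), T = U − 7.7·n = (22.307, 43.194). Then |QD| = |D − Q| = 48.614.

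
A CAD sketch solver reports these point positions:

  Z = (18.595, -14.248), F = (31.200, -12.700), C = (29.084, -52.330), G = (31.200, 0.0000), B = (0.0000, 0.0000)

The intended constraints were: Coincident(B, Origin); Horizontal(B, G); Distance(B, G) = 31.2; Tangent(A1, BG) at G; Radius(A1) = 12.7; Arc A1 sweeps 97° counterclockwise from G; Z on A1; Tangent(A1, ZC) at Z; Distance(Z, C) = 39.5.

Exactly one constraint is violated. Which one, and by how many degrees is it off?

Tangent(A1, ZC) at Z — off by 8.40°.

B = (0.00, 0.00) ✓; B.y = 0.00, G.y = 0.00 ✓; |BG| = 31.20 ✓; ∠(FG, GB) = 90.00° ✓; |FG| = 12.70 ✓; bearing(F→Z) − bearing(F→G) = 97.00° ✓; |FZ| = 12.70 ✓; ∠(FZ, ZC) = 81.60° ✗; |ZC| = 39.50 ✓.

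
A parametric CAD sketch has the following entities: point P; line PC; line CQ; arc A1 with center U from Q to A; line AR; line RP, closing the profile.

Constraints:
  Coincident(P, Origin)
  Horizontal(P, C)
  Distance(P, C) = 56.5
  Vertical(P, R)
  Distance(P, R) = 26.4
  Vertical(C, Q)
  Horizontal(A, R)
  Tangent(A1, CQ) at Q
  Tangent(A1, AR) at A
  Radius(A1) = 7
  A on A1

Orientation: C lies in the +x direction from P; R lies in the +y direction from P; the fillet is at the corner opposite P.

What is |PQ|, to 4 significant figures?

59.74

P is at the origin; P and C share the same y with |PC| = 56.5 and C on the +x side, so C = (56.50, 0.000). P and R share the same x with |PR| = 26.4 and R on the +y side, so R = (0.000, 26.40). The virtual corner opposite P is at (56.50, 26.40). Tangency of A1 to CQ means the radius UQ is perpendicular to CQ and A1 meets AR tangentially, so UA is at right angles to AR, with radius 7.0, so the center U sits 7.0 in from both sides at U = (49.50, 19.40). That places the tangent points at Q = (56.50, 19.40) on CQ and A = (49.50, 26.40) on AR. Then |PQ| = |Q − P| = 59.74.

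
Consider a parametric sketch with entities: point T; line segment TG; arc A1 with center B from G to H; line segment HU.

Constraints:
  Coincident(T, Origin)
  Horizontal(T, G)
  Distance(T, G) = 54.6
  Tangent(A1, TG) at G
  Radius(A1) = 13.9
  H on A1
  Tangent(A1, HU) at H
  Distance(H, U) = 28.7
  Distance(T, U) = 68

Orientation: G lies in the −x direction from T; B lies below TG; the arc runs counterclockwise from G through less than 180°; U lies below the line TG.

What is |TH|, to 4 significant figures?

69.64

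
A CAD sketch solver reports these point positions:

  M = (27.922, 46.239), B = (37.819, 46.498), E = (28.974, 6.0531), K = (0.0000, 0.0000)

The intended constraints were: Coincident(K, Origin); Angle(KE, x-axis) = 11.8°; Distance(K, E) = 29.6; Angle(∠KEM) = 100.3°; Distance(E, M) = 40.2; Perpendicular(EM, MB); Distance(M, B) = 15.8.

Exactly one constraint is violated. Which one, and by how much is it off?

Distance(M, B) = 15.8 — off by 5.90.

K = (0.00, 0.00) ✓; KE at 11.80° ✓; |KE| = 29.60 ✓; ∠KEM = 100.3° ✓; |EM| = 40.20 ✓; ∠(EM, MB) = 90.00° ✓; |MB| = 9.900 ✗.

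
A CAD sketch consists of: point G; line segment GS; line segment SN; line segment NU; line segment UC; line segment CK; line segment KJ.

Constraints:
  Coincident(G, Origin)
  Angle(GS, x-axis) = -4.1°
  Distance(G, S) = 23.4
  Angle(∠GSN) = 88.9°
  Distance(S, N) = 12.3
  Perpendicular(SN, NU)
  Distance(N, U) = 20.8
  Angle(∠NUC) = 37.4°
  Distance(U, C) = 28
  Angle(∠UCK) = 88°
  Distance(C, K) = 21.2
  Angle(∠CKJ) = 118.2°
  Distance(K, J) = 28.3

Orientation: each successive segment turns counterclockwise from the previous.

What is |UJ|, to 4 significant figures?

33.73

G is at the origin; GS runs at -4.1° with length 23.4, so S = (23.34, -1.673). ∠GSN = 88.9° gives SN at 87.00° from the x-axis; with |SN| = 12.3, N = (23.98, 10.61). SN is perpendicular to NU, so NU runs at 177.0°; with |NU| = 20.8, U = (3.212, 11.70). ∠NUC = 37.4° gives UC at -40.40° from the x-axis; with |UC| = 28.0, C = (24.54, -6.449). ∠UCK = 88.0° gives CK at 51.60° from the x-axis; with |CK| = 21.2, K = (37.70, 10.17). ∠CKJ = 118.2° gives KJ at 113.4° from the x-axis; with |KJ| = 28.3, J = (26.46, 36.14). Then |UJ| = |J − U| = 33.73.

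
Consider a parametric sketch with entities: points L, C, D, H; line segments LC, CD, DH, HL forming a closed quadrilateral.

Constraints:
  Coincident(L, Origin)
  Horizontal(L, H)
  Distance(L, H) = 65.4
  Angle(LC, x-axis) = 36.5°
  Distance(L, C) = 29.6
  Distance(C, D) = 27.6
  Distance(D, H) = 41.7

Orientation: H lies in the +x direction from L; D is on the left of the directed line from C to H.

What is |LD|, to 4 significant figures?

57.14

Checks: |LH| = 65.40 ✓; |LC| = 29.60 ✓; |CD| = 27.60 ✓; |DH| = 41.70 ✓.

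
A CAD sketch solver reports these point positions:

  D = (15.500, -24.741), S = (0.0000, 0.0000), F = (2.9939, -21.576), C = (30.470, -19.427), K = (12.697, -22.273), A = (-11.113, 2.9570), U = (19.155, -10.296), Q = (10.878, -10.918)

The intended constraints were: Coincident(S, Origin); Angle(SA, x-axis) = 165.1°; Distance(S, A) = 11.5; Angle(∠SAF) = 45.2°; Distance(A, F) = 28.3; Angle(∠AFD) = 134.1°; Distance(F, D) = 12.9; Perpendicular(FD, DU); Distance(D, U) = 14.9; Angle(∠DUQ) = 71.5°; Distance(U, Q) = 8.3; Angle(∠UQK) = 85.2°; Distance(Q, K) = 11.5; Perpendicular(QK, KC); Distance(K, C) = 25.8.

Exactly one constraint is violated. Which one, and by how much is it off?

Distance(K, C) = 25.8 — off by 7.80.

S = (0.00, 0.00) ✓; SA at 165.1° ✓; |SA| = 11.50 ✓; ∠SAF = 45.20° ✓; |AF| = 28.30 ✓; ∠AFD = 134.1° ✓; |FD| = 12.90 ✓; ∠(FD, DU) = 90.00° ✓; |DU| = 14.90 ✓; ∠DUQ = 71.50° ✓; |UQ| = 8.300 ✓; ∠UQK = 85.20° ✓; |QK| = 11.50 ✓; ∠(QK, KC) = 90.00° ✓; |KC| = 18.00 ✗.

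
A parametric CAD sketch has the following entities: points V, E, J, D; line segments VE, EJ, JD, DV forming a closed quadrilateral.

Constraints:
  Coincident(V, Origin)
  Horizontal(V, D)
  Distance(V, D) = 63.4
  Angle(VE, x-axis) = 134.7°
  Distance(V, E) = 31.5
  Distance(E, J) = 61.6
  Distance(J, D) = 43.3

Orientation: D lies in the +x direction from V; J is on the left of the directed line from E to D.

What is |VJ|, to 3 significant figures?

51.8

V is at the origin; V and D share the same y with |VD| = 63.4 and D in +x, so D = (63.4, 0). VE runs at 134.7° with |VE| = 31.5, so E = (-22.2, 22.4). J is determined by |EJ| = 61.6 and |JD| = 43.3 together: it lies at the intersection of circle(E, 61.6) and circle(D, 43.3). With |ED| = 88.4, the foot of the radical line on ED is 55.1 from E and the perpendicular offset is √(61.6² − 55.1²) = 27.6. Taking the left-of-ED solution: J = (38.1, 35.1).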